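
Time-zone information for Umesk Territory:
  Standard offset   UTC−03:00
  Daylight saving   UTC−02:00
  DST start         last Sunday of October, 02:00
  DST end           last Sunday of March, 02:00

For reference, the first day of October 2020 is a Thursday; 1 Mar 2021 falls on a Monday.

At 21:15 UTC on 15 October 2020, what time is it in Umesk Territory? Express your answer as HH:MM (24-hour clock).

1 October 2020 is a Thursday, so Sundays fall on 4, 11, 18, 25; the last is October 25.
1 March 2021 is a Monday, so Sundays fall on 7, 14, 21, 28; the last is March 28.
At the standard offset (UTC−03:00), 21:15 UTC − 3h = 18:15 Umesk Territory standard time.
The standard-time date in Umesk Territory, 15 October 2020, does not fall between 25 October 2020 and 28 March 2021, so daylight saving is not in effect and Umesk Territory is at UTC−03:00.
21:15 UTC − 3h = 18:15 local.

18:15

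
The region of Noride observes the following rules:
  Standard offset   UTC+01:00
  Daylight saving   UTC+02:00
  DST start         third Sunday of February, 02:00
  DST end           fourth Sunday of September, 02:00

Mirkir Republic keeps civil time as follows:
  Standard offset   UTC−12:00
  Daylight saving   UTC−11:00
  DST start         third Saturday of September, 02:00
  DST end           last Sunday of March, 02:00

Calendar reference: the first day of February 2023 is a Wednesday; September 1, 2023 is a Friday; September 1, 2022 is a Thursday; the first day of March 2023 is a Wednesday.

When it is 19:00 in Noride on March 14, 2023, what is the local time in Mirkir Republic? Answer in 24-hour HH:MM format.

06:00

1 February 2023 is a Wednesday, so the first Sunday is February 5 and the third is February 19.
1 September 2023 is a Friday, so the first Sunday is September 3 and the fourth is September 24.
Daylight saving runs 19 February – 24 September; March 14, 2023 is inside that window, so Noride is at UTC+02:00.
19:00 Noride − 2h = 17:00 UTC.
1 September 2022 is a Thursday, so the first Saturday is September 3 and the third is September 17.
1 March 2023 is a Wednesday, so Sundays fall on 5, 12, 19, 26; the last is March 26.
At the standard offset (UTC−12:00), 17:00 UTC − 12h = 05:00 Mirkir Republic standard time.
Daylight saving runs 17 September 2022 – 26 March 2023; the standard-time date in Mirkir Republic, March 14, 2023, is inside that window, so Mirkir Republic is at UTC−11:00.
17:00 UTC − 11h = 06:00 Mirkir Republic.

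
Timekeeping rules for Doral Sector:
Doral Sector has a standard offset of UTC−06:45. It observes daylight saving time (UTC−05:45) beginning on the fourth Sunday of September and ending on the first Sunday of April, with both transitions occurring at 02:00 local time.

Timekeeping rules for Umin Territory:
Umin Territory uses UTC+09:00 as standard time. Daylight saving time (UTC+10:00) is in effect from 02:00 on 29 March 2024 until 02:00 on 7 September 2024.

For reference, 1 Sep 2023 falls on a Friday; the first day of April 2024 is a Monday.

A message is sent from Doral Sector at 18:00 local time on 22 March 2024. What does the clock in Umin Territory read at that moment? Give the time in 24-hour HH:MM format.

1 September 2023 is a Friday, so the first Sunday is September 3 and the fourth is September 24.
1 April 2024 is a Monday, so the first Sunday is April 7.
22 March 2024 falls between 24 September 2023 and 7 April 2024, so daylight saving is in effect and Doral Sector is at UTC−05:45.
18:00 Doral Sector + 5h45m = 23:45 UTC.
At the standard offset (UTC+09:00), 23:45 UTC + 9h = 08:45 Umin Territory standard time (rolling into the next day, 23 March 2024).
The standard-time date in Umin Territory, 23 March 2024, does not fall between 29 March and 7 September, so daylight saving is not in effect and Umin Territory is at UTC+09:00.
23:45 UTC + 9h = 08:45 Umin Territory (rolling into the next day, 23 March 2024).

08:45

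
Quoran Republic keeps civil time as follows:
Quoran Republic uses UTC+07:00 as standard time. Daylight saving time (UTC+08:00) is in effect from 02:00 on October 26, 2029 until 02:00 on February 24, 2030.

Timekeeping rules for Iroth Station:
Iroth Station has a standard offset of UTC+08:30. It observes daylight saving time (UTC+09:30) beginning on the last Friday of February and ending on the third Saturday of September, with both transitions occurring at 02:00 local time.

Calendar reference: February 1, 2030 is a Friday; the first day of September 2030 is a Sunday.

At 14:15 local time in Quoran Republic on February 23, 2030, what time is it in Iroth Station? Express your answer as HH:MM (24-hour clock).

February 23, 2030 falls between 26 October 2029 and 24 February 2030, so daylight saving is in effect and Quoran Republic is at UTC+08:00.
14:15 Quoran Republic − 8h = 06:15 UTC.
1 February 2030 is a Friday, so Fridays fall on 1, 8, 15, 22; the last is February 22.
1 September 2030 is a Sunday, so the first Saturday is September 7 and the third is September 21.
At the standard offset (UTC+08:30), 06:15 UTC + 8h30m = 14:45 Iroth Station standard time.
The standard-time date in Iroth Station, February 23, 2030, lies within the daylight-saving period (22 February – 21 September), so Iroth Station is on daylight time, UTC+09:30.
06:15 UTC + 9h30m = 15:45 Iroth Station.

15:45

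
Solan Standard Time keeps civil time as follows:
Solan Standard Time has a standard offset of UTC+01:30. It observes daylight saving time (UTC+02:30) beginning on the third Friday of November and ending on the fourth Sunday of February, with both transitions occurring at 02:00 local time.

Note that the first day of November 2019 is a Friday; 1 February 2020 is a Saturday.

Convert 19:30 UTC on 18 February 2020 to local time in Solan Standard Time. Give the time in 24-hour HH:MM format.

22:00

1 November 2019 is a Friday, so the first Friday is November 1 and the third is November 15.
1 February 2020 is a Saturday, so the first Sunday is February 2 and the fourth is February 23.
At the standard offset (UTC+01:30), 19:30 UTC + 1h30m = 21:00 Solan Standard Time standard time.
Daylight saving runs 15 November 2019 – 23 February 2020; the standard-time date in Solan Standard Time, 18 February 2020, is inside that window, so Solan Standard Time is at UTC+02:30.
19:30 UTC + 2h30m = 22:00 local.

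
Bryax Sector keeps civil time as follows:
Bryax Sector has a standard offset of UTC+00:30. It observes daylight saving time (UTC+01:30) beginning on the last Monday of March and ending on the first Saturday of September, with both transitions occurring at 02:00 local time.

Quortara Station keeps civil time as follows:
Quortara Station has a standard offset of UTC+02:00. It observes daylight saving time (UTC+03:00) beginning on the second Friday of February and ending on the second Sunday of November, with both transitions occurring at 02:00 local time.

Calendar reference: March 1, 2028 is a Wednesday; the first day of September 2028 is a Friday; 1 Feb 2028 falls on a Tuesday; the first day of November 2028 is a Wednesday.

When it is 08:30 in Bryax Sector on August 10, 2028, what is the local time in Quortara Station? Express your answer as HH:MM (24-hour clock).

10:00

1 March 2028 is a Wednesday, so Mondays fall on 6, 13, 20, 27; the last is March 27.
1 September 2028 is a Friday, so the first Saturday is September 2.
August 10, 2028 falls between 27 March and 2 September, so daylight saving is in effect and Bryax Sector is at UTC+01:30.
08:30 Bryax Sector − 1h30m = 07:00 UTC.
1 February 2028 is a Tuesday, so the first Friday is February 4 and the second is February 11.
1 November 2028 is a Wednesday, so the first Sunday is November 5 and the second is November 12.
At the standard offset (UTC+02:00), 07:00 UTC + 2h = 09:00 Quortara Station standard time.
The standard-time date in Quortara Station, August 10, 2028, lies within the daylight-saving period (11 February – 12 November), so Quortara Station is on daylight time, UTC+03:00.
07:00 UTC + 3h = 10:00 Quortara Station.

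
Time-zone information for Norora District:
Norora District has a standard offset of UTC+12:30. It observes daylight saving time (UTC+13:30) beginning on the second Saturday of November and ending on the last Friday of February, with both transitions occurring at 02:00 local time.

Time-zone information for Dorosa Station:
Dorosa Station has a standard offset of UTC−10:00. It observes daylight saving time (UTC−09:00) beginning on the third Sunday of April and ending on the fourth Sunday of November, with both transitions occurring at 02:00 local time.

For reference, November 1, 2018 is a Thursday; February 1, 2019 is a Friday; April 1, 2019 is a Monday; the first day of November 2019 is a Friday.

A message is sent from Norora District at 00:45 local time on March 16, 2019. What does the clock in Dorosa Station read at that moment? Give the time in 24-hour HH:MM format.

1 November 2018 is a Thursday, so the first Saturday is November 3 and the second is November 10.
1 February 2019 is a Friday, so Fridays fall on 1, 8, 15, 22; the last is February 22.
Daylight saving runs 10 November 2018 – 22 February 2019; March 16, 2019 is outside that window, so Norora District is on standard time at UTC+12:30.
00:45 Norora District − 12h30m = 12:15 UTC (rolling into the previous day, 15 March 2019).
1 April 2019 is a Monday, so the first Sunday is April 7 and the third is April 21.
1 November 2019 is a Friday, so the first Sunday is November 3 and the fourth is November 24.
At the standard offset (UTC−10:00), 12:15 UTC − 10h = 02:15 Dorosa Station standard time.
Daylight saving runs 21 April – 24 November; the standard-time date in Dorosa Station, March 15, 2019, is outside that window, so Dorosa Station is on standard time at UTC−10:00.
12:15 UTC − 10h = 02:15 Dorosa Station.

02:15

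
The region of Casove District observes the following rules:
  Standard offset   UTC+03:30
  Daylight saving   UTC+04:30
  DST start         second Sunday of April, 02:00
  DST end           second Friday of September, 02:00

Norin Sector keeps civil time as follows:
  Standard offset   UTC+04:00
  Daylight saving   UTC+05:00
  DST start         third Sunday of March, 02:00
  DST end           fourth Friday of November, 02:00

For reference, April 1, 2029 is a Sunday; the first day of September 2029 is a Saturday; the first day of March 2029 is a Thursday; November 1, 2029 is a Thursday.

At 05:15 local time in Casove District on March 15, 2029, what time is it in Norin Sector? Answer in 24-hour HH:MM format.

1 April 2029 is a Sunday, so the first Sunday is April 1 and the second is April 8.
1 September 2029 is a Saturday, so the first Friday is September 7 and the second is September 14.
Daylight saving runs 8 April – 14 September; March 15, 2029 is outside that window, so Casove District is on standard time at UTC+03:30.
05:15 Casove District − 3h30m = 01:45 UTC.
1 March 2029 is a Thursday, so the first Sunday is March 4 and the third is March 18.
1 November 2029 is a Thursday, so the first Friday is November 2 and the fourth is November 23.
At the standard offset (UTC+04:00), 01:45 UTC + 4h = 05:45 Norin Sector standard time.
The standard-time date in Norin Sector, March 15, 2029, does not fall between 18 March and 23 November, so daylight saving is not in effect and Norin Sector is at UTC+04:00.
01:45 UTC + 4h = 05:45 Norin Sector.

05:45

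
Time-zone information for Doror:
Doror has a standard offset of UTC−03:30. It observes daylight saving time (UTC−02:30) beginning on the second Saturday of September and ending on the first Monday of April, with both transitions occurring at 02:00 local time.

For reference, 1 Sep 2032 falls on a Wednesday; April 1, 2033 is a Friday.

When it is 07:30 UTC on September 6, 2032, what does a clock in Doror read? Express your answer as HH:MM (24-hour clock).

1 September 2032 is a Wednesday, so the first Saturday is September 4 and the second is September 11.
1 April 2033 is a Friday, so the first Monday is April 4.
At the standard offset (UTC−03:30), 07:30 UTC − 3h30m = 04:00 Doror standard time.
The standard-time date in Doror, September 6, 2032, does not fall between 11 September 2032 and 4 April 2033, so daylight saving is not in effect and Doror is at UTC−03:30.
07:30 UTC − 3h30m = 04:00 local.

04:00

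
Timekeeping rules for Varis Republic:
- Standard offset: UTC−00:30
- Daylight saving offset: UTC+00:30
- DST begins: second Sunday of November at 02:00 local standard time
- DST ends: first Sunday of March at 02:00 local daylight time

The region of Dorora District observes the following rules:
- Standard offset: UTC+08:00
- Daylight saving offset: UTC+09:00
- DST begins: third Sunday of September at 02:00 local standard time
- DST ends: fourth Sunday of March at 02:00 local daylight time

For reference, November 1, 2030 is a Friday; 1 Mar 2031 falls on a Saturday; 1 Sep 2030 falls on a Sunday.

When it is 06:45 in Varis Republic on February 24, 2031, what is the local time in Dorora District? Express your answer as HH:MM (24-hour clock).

1 November 2030 is a Friday, so the first Sunday is November 3 and the second is November 10.
1 March 2031 is a Saturday, so the first Sunday is March 2.
February 24, 2031 falls between 10 November 2030 and 2 March 2031, so daylight saving is in effect and Varis Republic is at UTC+00:30.
06:45 Varis Republic − 0h30m = 06:15 UTC.
1 September 2030 is a Sunday, so the first Sunday is September 1 and the third is September 15.
1 March 2031 is a Saturday, so the first Sunday is March 2 and the fourth is March 23.
At the standard offset (UTC+08:00), 06:15 UTC + 8h = 14:15 Dorora District standard time.
Daylight saving runs 15 September 2030 – 23 March 2031; the standard-time date in Dorora District, February 24, 2031, is inside that window, so Dorora District is at UTC+09:00.
06:15 UTC + 9h = 15:15 Dorora District.

15:15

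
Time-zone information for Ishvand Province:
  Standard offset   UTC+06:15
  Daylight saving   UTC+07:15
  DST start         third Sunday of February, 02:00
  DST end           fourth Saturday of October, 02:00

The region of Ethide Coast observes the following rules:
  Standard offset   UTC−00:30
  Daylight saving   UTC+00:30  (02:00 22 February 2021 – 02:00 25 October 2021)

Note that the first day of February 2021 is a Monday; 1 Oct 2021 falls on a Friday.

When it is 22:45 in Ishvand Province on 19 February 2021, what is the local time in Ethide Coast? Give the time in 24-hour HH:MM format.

16:00

1 February 2021 is a Monday, so the first Sunday is February 7 and the third is February 21.
1 October 2021 is a Friday, so the first Saturday is October 2 and the fourth is October 23.
Daylight saving runs 21 February – 23 October; 19 February 2021 is outside that window, so Ishvand Province is on standard time at UTC+06:15.
22:45 Ishvand Province − 6h15m = 16:30 UTC.
At the standard offset (UTC−00:30), 16:30 UTC − 0h30m = 16:00 Ethide Coast standard time.
The standard-time date in Ethide Coast, 19 February 2021, is outside the daylight-saving period (22 February – 25 October), so Ethide Coast is on standard time, UTC−00:30.
16:30 UTC − 0h30m = 16:00 Ethide Coast.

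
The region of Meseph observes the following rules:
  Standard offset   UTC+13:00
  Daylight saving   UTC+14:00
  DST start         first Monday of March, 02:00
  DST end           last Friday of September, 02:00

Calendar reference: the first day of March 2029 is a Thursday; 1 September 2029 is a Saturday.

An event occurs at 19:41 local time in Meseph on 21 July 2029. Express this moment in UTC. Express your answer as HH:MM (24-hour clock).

1 March 2029 is a Thursday, so the first Monday is March 5.
1 September 2029 is a Saturday, so Fridays fall on 7, 14, 21, 28; the last is September 28.
21 July 2029 falls between 5 March and 28 September, so daylight saving is in effect and Meseph is at UTC+14:00.
19:41 local − 14h = 05:41 UTC.

05:41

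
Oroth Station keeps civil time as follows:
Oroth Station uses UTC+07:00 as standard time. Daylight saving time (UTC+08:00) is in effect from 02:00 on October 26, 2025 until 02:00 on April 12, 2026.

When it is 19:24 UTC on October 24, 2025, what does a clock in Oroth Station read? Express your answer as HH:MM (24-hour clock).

02:24

At the standard offset (UTC+07:00), 19:24 UTC + 7h = 02:24 Oroth Station standard time (rolling into the next day, 25 October 2025).
The standard-time date in Oroth Station, October 25, 2025, does not fall between 26 October 2025 and 12 April 2026, so daylight saving is not in effect and Oroth Station is at UTC+07:00.
19:24 UTC + 7h = 02:24 local (rolling into the next day, 25 October 2025).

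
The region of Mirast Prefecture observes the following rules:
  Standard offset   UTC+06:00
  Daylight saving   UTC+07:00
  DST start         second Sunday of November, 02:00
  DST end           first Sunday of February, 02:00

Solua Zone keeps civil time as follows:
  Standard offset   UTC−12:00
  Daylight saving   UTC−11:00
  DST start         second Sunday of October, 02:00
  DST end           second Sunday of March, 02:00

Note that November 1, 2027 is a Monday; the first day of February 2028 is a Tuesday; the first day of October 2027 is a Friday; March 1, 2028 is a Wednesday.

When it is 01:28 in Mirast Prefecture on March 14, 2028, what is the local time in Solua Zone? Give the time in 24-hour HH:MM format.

07:28

1 November 2027 is a Monday, so the first Sunday is November 7 and the second is November 14.
1 February 2028 is a Tuesday, so the first Sunday is February 6.
Daylight saving runs 14 November 2027 – 6 February 2028; March 14, 2028 is outside that window, so Mirast Prefecture is on standard time at UTC+06:00.
01:28 Mirast Prefecture − 6h = 19:28 UTC (rolling into the previous day, 13 March 2028).
1 October 2027 is a Friday, so the first Sunday is October 3 and the second is October 10.
1 March 2028 is a Wednesday, so the first Sunday is March 5 and the second is March 12.
At the standard offset (UTC−12:00), 19:28 UTC − 12h = 07:28 Solua Zone standard time.
Daylight saving runs 10 October 2027 – 12 March 2028; the standard-time date in Solua Zone, March 13, 2028, is outside that window, so Solua Zone is on standard time at UTC−12:00.
19:28 UTC − 12h = 07:28 Solua Zone.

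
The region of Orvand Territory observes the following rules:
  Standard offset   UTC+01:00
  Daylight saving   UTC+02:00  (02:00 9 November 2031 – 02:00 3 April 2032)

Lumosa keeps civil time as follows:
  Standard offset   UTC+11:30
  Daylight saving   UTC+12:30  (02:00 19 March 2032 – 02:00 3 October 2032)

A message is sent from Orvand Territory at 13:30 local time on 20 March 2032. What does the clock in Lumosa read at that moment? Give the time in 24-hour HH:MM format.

00:00

20 March 2032 lies within the daylight-saving period (9 November 2031 – 3 April 2032), so Orvand Territory is on daylight time, UTC+02:00.
13:30 Orvand Territory − 2h = 11:30 UTC.
At the standard offset (UTC+11:30), 11:30 UTC + 11h30m = 23:00 Lumosa standard time.
The standard-time date in Lumosa, 20 March 2032, falls between 19 March and 3 October, so daylight saving is in effect and Lumosa is at UTC+12:30.
11:30 UTC + 12h30m = 00:00 Lumosa (rolling into the next day, 21 March 2032).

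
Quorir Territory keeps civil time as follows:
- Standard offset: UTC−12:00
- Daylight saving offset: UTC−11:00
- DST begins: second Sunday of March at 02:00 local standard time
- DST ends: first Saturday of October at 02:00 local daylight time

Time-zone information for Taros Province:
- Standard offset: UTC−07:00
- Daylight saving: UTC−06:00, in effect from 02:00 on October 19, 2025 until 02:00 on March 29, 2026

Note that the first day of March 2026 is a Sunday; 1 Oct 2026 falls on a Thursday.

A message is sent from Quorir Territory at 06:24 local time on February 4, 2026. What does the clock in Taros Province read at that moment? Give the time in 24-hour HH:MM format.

12:24

1 March 2026 is a Sunday, so the first Sunday is March 1 and the second is March 8.
1 October 2026 is a Thursday, so the first Saturday is October 3.
Daylight saving runs 8 March – 3 October; February 4, 2026 is outside that window, so Quorir Territory is on standard time at UTC−12:00.
06:24 Quorir Territory + 12h = 18:24 UTC.
At the standard offset (UTC−07:00), 18:24 UTC − 7h = 11:24 Taros Province standard time.
Daylight saving runs 19 October 2025 – 29 March 2026; the standard-time date in Taros Province, February 4, 2026, is inside that window, so Taros Province is at UTC−06:00.
18:24 UTC − 6h = 12:24 Taros Province.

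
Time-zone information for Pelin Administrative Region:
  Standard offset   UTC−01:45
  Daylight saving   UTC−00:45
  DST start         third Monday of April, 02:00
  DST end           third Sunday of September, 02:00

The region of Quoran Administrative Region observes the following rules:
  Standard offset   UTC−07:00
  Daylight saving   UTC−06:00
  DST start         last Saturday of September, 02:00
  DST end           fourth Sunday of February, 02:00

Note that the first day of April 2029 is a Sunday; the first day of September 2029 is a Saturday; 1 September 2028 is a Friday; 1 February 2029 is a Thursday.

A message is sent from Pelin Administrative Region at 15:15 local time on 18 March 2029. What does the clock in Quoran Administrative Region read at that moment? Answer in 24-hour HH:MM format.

10:00

1 April 2029 is a Sunday, so the first Monday is April 2 and the third is April 16.
1 September 2029 is a Saturday, so the first Sunday is September 2 and the third is September 16.
18 March 2029 is outside the daylight-saving period (16 April – 16 September), so Pelin Administrative Region is on standard time, UTC−01:45.
15:15 Pelin Administrative Region + 1h45m = 17:00 UTC.
1 September 2028 is a Friday, so Saturdays fall on 2, 9, 16, 23, 30; the last is September 30.
1 February 2029 is a Thursday, so the first Sunday is February 4 and the fourth is February 25.
At the standard offset (UTC−07:00), 17:00 UTC − 7h = 10:00 Quoran Administrative Region standard time.
The standard-time date in Quoran Administrative Region, 18 March 2029, does not fall between 30 September 2028 and 25 February 2029, so daylight saving is not in effect and Quoran Administrative Region is at UTC−07:00.
17:00 UTC − 7h = 10:00 Quoran Administrative Region.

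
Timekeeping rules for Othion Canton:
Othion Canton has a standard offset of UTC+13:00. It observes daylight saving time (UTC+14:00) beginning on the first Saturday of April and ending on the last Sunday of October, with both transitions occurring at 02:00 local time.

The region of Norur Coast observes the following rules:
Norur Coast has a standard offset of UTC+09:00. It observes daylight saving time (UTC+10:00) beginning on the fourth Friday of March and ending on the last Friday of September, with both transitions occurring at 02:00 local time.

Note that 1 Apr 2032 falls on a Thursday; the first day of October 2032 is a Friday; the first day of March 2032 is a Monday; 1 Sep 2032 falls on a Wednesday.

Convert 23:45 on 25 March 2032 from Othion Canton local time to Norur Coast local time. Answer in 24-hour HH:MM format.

19:45

1 April 2032 is a Thursday, so the first Saturday is April 3.
1 October 2032 is a Friday, so Sundays fall on 3, 10, 17, 24, 31; the last is October 31.
Daylight saving runs 3 April – 31 October; 25 March 2032 is outside that window, so Othion Canton is on standard time at UTC+13:00.
23:45 Othion Canton − 13h = 10:45 UTC.
1 March 2032 is a Monday, so the first Friday is March 5 and the fourth is March 26.
1 September 2032 is a Wednesday, so Fridays fall on 3, 10, 17, 24; the last is September 24.
At the standard offset (UTC+09:00), 10:45 UTC + 9h = 19:45 Norur Coast standard time.
The standard-time date in Norur Coast, 25 March 2032, is outside the daylight-saving period (26 March – 24 September), so Norur Coast is on standard time, UTC+09:00.
10:45 UTC + 9h = 19:45 Norur Coast.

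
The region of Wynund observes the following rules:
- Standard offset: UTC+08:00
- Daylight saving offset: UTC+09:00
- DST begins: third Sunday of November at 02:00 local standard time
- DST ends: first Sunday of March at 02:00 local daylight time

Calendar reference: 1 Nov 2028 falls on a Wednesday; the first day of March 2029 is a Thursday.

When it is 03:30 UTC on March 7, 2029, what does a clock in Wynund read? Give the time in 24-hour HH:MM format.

11:30

1 November 2028 is a Wednesday, so the first Sunday is November 5 and the third is November 19.
1 March 2029 is a Thursday, so the first Sunday is March 4.
At the standard offset (UTC+08:00), 03:30 UTC + 8h = 11:30 Wynund standard time.
The standard-time date in Wynund, March 7, 2029, does not fall between 19 November 2028 and 4 March 2029, so daylight saving is not in effect and Wynund is at UTC+08:00.
03:30 UTC + 8h = 11:30 local.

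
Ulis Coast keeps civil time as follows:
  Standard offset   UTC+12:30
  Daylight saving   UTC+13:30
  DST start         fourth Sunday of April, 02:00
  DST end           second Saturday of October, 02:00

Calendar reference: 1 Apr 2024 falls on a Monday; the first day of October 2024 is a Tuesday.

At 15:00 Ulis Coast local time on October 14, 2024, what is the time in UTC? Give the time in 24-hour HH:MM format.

1 April 2024 is a Monday, so the first Sunday is April 7 and the fourth is April 28.
1 October 2024 is a Tuesday, so the first Saturday is October 5 and the second is October 12.
October 14, 2024 is outside the daylight-saving period (28 April – 12 October), so Ulis Coast is on standard time, UTC+12:30.
15:00 local − 12h30m = 02:30 UTC.

02:30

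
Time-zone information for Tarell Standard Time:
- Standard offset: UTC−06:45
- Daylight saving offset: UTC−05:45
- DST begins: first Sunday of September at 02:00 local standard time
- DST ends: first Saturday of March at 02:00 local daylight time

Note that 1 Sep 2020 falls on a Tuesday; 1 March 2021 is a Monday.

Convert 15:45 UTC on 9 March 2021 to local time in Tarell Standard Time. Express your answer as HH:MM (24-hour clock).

09:00

1 September 2020 is a Tuesday, so the first Sunday is September 6.
1 March 2021 is a Monday, so the first Saturday is March 6.
At the standard offset (UTC−06:45), 15:45 UTC − 6h45m = 09:00 Tarell Standard Time standard time.
The standard-time date in Tarell Standard Time, 9 March 2021, is outside the daylight-saving period (6 September 2020 – 6 March 2021), so Tarell Standard Time is on standard time, UTC−06:45.
15:45 UTC − 6h45m = 09:00 local.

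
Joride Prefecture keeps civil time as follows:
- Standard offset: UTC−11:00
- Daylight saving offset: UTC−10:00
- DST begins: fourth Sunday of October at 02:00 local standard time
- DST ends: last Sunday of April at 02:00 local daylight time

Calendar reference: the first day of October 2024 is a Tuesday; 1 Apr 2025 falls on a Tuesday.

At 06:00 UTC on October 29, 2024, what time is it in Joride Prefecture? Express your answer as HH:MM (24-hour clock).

20:00

1 October 2024 is a Tuesday, so the first Sunday is October 6 and the fourth is October 27.
1 April 2025 is a Tuesday, so Sundays fall on 6, 13, 20, 27; the last is April 27.
At the standard offset (UTC−11:00), 06:00 UTC − 11h = 19:00 Joride Prefecture standard time (rolling into the previous day, 28 October 2024).
Daylight saving runs 27 October 2024 – 27 April 2025; the standard-time date in Joride Prefecture, October 28, 2024, is inside that window, so Joride Prefecture is at UTC−10:00.
06:00 UTC − 10h = 20:00 local (rolling into the previous day, 28 October 2024).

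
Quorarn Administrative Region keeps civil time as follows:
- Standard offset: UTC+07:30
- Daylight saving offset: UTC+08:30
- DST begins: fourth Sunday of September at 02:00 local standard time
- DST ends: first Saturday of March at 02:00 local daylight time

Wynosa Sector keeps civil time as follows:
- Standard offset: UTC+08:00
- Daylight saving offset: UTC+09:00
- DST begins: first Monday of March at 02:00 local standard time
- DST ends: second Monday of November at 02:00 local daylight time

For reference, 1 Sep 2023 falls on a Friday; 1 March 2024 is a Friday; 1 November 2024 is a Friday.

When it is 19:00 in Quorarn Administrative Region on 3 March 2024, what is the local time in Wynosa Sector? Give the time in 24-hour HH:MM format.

1 September 2023 is a Friday, so the first Sunday is September 3 and the fourth is September 24.
1 March 2024 is a Friday, so the first Saturday is March 2.
Daylight saving runs 24 September 2023 – 2 March 2024; 3 March 2024 is outside that window, so Quorarn Administrative Region is on standard time at UTC+07:30.
19:00 Quorarn Administrative Region − 7h30m = 11:30 UTC.
1 March 2024 is a Friday, so the first Monday is March 4.
1 November 2024 is a Friday, so the first Monday is November 4 and the second is November 11.
At the standard offset (UTC+08:00), 11:30 UTC + 8h = 19:30 Wynosa Sector standard time.
The standard-time date in Wynosa Sector, 3 March 2024, does not fall between 4 March and 11 November, so daylight saving is not in effect and Wynosa Sector is at UTC+08:00.
11:30 UTC + 8h = 19:30 Wynosa Sector.

19:30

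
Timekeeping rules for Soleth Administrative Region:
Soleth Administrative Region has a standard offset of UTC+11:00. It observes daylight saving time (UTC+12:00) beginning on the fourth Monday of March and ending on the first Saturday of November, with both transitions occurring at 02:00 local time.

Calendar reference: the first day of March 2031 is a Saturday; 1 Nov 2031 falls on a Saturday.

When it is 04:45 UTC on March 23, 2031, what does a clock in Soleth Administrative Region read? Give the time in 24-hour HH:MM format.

15:45

1 March 2031 is a Saturday, so the first Monday is March 3 and the fourth is March 24.
1 November 2031 is a Saturday, so the first Saturday is November 1.
At the standard offset (UTC+11:00), 04:45 UTC + 11h = 15:45 Soleth Administrative Region standard time.
The standard-time date in Soleth Administrative Region, March 23, 2031, does not fall between 24 March and 1 November, so daylight saving is not in effect and Soleth Administrative Region is at UTC+11:00.
04:45 UTC + 11h = 15:45 local.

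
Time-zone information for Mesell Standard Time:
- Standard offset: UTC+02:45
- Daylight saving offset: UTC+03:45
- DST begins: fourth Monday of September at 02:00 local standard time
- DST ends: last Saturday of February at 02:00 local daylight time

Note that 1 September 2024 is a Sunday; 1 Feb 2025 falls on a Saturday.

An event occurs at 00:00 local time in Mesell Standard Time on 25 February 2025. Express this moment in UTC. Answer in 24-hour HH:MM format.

1 September 2024 is a Sunday, so the first Monday is September 2 and the fourth is September 23.
1 February 2025 is a Saturday, so Saturdays fall on 1, 8, 15, 22; the last is February 22.
Daylight saving runs 23 September 2024 – 22 February 2025; 25 February 2025 is outside that window, so Mesell Standard Time is on standard time at UTC+02:45.
00:00 local − 2h45m = 21:15 UTC (rolling into the previous day, 24 February 2025).

21:15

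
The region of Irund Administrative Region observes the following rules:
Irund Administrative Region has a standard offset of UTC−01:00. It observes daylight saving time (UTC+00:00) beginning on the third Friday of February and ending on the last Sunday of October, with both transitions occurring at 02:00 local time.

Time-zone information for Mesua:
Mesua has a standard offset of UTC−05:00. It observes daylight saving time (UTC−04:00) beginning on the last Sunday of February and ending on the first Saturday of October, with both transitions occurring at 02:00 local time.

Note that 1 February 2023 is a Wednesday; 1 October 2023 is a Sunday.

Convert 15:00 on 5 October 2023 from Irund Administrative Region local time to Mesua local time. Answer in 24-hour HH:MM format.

11:00

1 February 2023 is a Wednesday, so the first Friday is February 3 and the third is February 17.
1 October 2023 is a Sunday, so Sundays fall on 1, 8, 15, 22, 29; the last is October 29.
Daylight saving runs 17 February – 29 October; 5 October 2023 is inside that window, so Irund Administrative Region is at UTC+00:00.
15:00 Irund Administrative Region − 0h = 15:00 UTC.
1 February 2023 is a Wednesday, so Sundays fall on 5, 12, 19, 26; the last is February 26.
1 October 2023 is a Sunday, so the first Saturday is October 7.
At the standard offset (UTC−05:00), 15:00 UTC − 5h = 10:00 Mesua standard time.
Daylight saving runs 26 February – 7 October; the standard-time date in Mesua, 5 October 2023, is inside that window, so Mesua is at UTC−04:00.
15:00 UTC − 4h = 11:00 Mesua.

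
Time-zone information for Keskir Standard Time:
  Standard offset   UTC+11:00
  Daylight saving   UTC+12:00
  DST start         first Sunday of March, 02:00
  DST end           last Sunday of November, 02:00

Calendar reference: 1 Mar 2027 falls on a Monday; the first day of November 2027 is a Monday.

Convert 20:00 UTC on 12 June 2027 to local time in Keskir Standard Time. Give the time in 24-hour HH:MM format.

08:00

1 March 2027 is a Monday, so the first Sunday is March 7.
1 November 2027 is a Monday, so Sundays fall on 7, 14, 21, 28; the last is November 28.
At the standard offset (UTC+11:00), 20:00 UTC + 11h = 07:00 Keskir Standard Time standard time (rolling into the next day, 13 June 2027).
The standard-time date in Keskir Standard Time, 13 June 2027, falls between 7 March and 28 November, so daylight saving is in effect and Keskir Standard Time is at UTC+12:00.
20:00 UTC + 12h = 08:00 local (rolling into the next day, 13 June 2027).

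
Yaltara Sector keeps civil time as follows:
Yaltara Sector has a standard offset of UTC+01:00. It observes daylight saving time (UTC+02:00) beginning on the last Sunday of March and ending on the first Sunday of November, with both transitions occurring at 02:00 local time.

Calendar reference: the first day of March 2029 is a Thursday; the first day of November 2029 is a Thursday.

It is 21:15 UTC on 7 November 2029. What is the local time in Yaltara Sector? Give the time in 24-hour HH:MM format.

1 March 2029 is a Thursday, so Sundays fall on 4, 11, 18, 25; the last is March 25.
1 November 2029 is a Thursday, so the first Sunday is November 4.
At the standard offset (UTC+01:00), 21:15 UTC + 1h = 22:15 Yaltara Sector standard time.
Daylight saving runs 25 March – 4 November; the standard-time date in Yaltara Sector, 7 November 2029, is outside that window, so Yaltara Sector is on standard time at UTC+01:00.
21:15 UTC + 1h = 22:15 local.

22:15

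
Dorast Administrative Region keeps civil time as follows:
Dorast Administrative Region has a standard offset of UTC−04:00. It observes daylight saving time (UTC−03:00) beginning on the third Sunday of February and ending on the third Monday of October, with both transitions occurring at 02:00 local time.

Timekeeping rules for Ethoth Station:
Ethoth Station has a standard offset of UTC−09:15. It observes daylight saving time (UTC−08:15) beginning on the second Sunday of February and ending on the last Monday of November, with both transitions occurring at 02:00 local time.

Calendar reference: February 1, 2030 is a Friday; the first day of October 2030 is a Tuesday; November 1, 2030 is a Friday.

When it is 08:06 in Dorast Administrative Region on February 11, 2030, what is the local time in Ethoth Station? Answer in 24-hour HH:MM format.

1 February 2030 is a Friday, so the first Sunday is February 3 and the third is February 17.
1 October 2030 is a Tuesday, so the first Monday is October 7 and the third is October 21.
February 11, 2030 is outside the daylight-saving period (17 February – 21 October), so Dorast Administrative Region is on standard time, UTC−04:00.
08:06 Dorast Administrative Region + 4h = 12:06 UTC.
1 February 2030 is a Friday, so the first Sunday is February 3 and the second is February 10.
1 November 2030 is a Friday, so Mondays fall on 4, 11, 18, 25; the last is November 25.
At the standard offset (UTC−09:15), 12:06 UTC − 9h15m = 02:51 Ethoth Station standard time.
The standard-time date in Ethoth Station, February 11, 2030, lies within the daylight-saving period (10 February – 25 November), so Ethoth Station is on daylight time, UTC−08:15.
12:06 UTC − 8h15m = 03:51 Ethoth Station.

03:51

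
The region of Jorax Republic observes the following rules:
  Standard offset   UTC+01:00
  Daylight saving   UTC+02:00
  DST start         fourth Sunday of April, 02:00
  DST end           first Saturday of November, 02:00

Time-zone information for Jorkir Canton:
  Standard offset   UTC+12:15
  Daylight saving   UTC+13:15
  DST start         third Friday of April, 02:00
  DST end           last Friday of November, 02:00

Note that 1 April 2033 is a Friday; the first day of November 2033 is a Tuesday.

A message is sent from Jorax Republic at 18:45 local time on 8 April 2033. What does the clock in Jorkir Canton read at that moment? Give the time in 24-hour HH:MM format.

1 April 2033 is a Friday, so the first Sunday is April 3 and the fourth is April 24.
1 November 2033 is a Tuesday, so the first Saturday is November 5.
8 April 2033 does not fall between 24 April and 5 November, so daylight saving is not in effect and Jorax Republic is at UTC+01:00.
18:45 Jorax Republic − 1h = 17:45 UTC.
1 April 2033 is a Friday, so the first Friday is April 1 and the third is April 15.
1 November 2033 is a Tuesday, so Fridays fall on 4, 11, 18, 25; the last is November 25.
At the standard offset (UTC+12:15), 17:45 UTC + 12h15m = 06:00 Jorkir Canton standard time (rolling into the next day, 9 April 2033).
The standard-time date in Jorkir Canton, 9 April 2033, does not fall between 15 April and 25 November, so daylight saving is not in effect and Jorkir Canton is at UTC+12:15.
17:45 UTC + 12h15m = 06:00 Jorkir Canton (rolling into the next day, 9 April 2033).

06:00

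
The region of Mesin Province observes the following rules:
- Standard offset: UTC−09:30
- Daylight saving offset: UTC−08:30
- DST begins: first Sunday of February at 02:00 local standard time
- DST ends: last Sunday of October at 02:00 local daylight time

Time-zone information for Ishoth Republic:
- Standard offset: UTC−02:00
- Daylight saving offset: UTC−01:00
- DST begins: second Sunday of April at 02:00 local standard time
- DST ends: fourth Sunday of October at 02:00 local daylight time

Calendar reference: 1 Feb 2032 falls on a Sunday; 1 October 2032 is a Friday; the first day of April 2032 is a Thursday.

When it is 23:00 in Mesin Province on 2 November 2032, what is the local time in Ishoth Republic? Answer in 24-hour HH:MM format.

06:30

1 February 2032 is a Sunday, so the first Sunday is February 1.
1 October 2032 is a Friday, so Sundays fall on 3, 10, 17, 24, 31; the last is October 31.
Daylight saving runs 1 February – 31 October; 2 November 2032 is outside that window, so Mesin Province is on standard time at UTC−09:30.
23:00 Mesin Province + 9h30m = 08:30 UTC (rolling into the next day, 3 November 2032).
1 April 2032 is a Thursday, so the first Sunday is April 4 and the second is April 11.
1 October 2032 is a Friday, so the first Sunday is October 3 and the fourth is October 24.
At the standard offset (UTC−02:00), 08:30 UTC − 2h = 06:30 Ishoth Republic standard time.
Daylight saving runs 11 April – 24 October; the standard-time date in Ishoth Republic, 3 November 2032, is outside that window, so Ishoth Republic is on standard time at UTC−02:00.
08:30 UTC − 2h = 06:30 Ishoth Republic.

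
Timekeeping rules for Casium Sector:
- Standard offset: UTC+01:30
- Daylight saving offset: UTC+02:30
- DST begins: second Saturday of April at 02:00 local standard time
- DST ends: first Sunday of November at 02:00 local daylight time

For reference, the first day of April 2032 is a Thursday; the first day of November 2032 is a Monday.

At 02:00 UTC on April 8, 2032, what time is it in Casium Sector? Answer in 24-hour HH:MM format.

1 April 2032 is a Thursday, so the first Saturday is April 3 and the second is April 10.
1 November 2032 is a Monday, so the first Sunday is November 7.
At the standard offset (UTC+01:30), 02:00 UTC + 1h30m = 03:30 Casium Sector standard time.
The standard-time date in Casium Sector, April 8, 2032, is outside the daylight-saving period (10 April – 7 November), so Casium Sector is on standard time, UTC+01:30.
02:00 UTC + 1h30m = 03:30 local.

03:30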